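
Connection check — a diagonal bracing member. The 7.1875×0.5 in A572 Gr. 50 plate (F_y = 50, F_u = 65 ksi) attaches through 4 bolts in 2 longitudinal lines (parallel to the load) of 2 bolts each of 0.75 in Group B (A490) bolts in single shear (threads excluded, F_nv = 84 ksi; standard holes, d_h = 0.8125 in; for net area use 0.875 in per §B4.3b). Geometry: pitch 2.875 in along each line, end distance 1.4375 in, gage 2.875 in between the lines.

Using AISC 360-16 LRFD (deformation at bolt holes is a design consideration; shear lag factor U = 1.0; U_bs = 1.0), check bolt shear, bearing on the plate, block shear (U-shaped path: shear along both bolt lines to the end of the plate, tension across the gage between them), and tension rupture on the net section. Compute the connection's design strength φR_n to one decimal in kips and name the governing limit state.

111.3 kips (bolt shear governs)

Bolt shear: A_b = π(0.75)²/4 = 0.44179 in². φR_n = 0.75 × 84 × 0.44179 × 4 × 1 = 111.3 kips.
Bearing (0.5 in plate, F_u = 65 ksi): end bolts L_c = 1.4375 − 0.8125/2 = 1.03125, R_n = min(1.2×1.03125×0.5×65, 2.4×0.75×0.5×65) = 40.219 kips/bolt; interior L_c = 2.875 − 0.8125 = 2.0625, R_n = 58.5 kips/bolt. φR_n = 0.75 × (2×40.219 + 2×58.5) = 148.1 kips.
Block shear: shear path 2×[1.4375+1×2.875] = 2×4.3125 in, A_gv = 4.3125, A_nv = 2×(4.3125 − 1.5×0.875)×0.5 = 3 in²; tension across gage: (2.875 − 1×0.875)×0.5 = 1 in². R_n = min(0.6×65×3, 0.6×50×4.3125) + 1.0×65×1 = min(117, 129.38) + 65 = 182 kips. φR_n = 0.75 × 182 = 136.5 kips.
Tension rupture (net): A_n = (7.1875 − 2×0.875)×0.5 = 2.7188 in² (U = 1.0, A_e = A_n). φR_n = 0.75 × 65 × 2.7188 = 132.5 kips.
Governing: min(111.3, 148.1, 136.5, 132.5) = 111.3 kips → bolt shear.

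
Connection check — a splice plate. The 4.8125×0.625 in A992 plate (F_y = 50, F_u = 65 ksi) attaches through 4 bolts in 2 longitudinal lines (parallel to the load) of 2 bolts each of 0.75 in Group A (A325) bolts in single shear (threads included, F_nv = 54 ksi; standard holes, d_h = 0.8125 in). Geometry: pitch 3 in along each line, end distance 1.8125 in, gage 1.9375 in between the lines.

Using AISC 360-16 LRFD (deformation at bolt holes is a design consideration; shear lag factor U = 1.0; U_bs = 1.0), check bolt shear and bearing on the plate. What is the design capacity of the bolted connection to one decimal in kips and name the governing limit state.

Bolt shear: A_b = π(0.75)²/4 = 0.44179 in². φR_n = 0.75 × 54 × 0.44179 × 4 × 1 = 71.6 kips.
Bearing (0.625 in plate, F_u = 65 ksi): end bolts L_c = 1.8125 − 0.8125/2 = 1.40625, R_n = min(1.2×1.40625×0.625×65, 2.4×0.75×0.625×65) = 68.555 kips/bolt; interior L_c = 3 − 0.8125 = 2.1875, R_n = 73.125 kips/bolt. φR_n = 0.75 × (2×68.555 + 2×73.125) = 212.5 kips.
Governing: min(71.6, 212.5) = 71.6 kips → bolt shear.

71.6 kips (bolt shear governs)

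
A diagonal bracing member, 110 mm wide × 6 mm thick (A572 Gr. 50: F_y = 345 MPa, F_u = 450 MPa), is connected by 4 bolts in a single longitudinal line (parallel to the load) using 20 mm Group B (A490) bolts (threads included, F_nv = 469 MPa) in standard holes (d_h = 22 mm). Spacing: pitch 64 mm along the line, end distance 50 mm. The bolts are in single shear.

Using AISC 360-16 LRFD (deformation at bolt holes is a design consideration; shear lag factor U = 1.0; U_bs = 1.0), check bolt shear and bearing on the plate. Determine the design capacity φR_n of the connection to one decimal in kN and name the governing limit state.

386.4 kN (bearing governs)

Bolt shear: A_b = π(20)²/4 = 314.16 mm². φR_n = 0.75 × 469 × 314.16 × 4 × 1 = 442.0 kN.
Bearing (6 mm plate, F_u = 450 MPa): end bolts L_c = 50 − 22/2 = 39, R_n = min(1.2×39×6×450, 2.4×20×6×450) = 126.36 kN/bolt; interior L_c = 64 − 22 = 42, R_n = 129.6 kN/bolt. φR_n = 0.75 × (1×126.36 + 3×129.6) = 386.4 kN.
Governing: min(442.0, 386.4) = 386.4 kN → bearing.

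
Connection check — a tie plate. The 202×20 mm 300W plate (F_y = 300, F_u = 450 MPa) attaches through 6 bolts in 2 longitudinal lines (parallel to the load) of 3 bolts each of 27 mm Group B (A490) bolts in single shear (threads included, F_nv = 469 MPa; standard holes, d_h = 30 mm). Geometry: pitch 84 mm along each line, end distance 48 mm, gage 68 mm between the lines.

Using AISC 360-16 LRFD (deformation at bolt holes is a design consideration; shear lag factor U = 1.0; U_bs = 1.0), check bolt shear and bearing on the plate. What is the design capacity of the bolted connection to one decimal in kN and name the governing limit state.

1208.4 kN (bolt shear governs)

Bolt shear: A_b = π(27)²/4 = 572.56 mm². φR_n = 0.75 × 469 × 572.56 × 6 × 1 = 1208.4 kN.
Bearing (20 mm plate, F_u = 450 MPa): end bolts L_c = 48 − 30/2 = 33, R_n = min(1.2×33×20×450, 2.4×27×20×450) = 356.4 kN/bolt; interior L_c = 84 − 30 = 54, R_n = 583.2 kN/bolt. φR_n = 0.75 × (2×356.4 + 4×583.2) = 2284.2 kN.
Governing: min(1208.4, 2284.2) = 1208.4 kN → bolt shear.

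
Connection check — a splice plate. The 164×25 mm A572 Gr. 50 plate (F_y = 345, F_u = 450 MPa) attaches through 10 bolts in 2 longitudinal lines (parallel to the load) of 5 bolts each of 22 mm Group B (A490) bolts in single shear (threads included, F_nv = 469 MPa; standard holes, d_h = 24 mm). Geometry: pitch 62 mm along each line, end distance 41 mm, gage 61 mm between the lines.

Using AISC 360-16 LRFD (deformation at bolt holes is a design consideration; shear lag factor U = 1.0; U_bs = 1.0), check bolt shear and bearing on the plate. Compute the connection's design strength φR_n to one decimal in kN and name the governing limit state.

1337.1 kN (bolt shear governs)

Bolt shear: A_b = π(22)²/4 = 380.13 mm². φR_n = 0.75 × 469 × 380.13 × 10 × 1 = 1337.1 kN.
Bearing (25 mm plate, F_u = 450 MPa): end bolts L_c = 41 − 24/2 = 29, R_n = min(1.2×29×25×450, 2.4×22×25×450) = 391.5 kN/bolt; interior L_c = 62 − 24 = 38, R_n = 513 kN/bolt. φR_n = 0.75 × (2×391.5 + 8×513) = 3665.3 kN.
Governing: min(1337.1, 3665.3) = 1337.1 kN → bolt shear.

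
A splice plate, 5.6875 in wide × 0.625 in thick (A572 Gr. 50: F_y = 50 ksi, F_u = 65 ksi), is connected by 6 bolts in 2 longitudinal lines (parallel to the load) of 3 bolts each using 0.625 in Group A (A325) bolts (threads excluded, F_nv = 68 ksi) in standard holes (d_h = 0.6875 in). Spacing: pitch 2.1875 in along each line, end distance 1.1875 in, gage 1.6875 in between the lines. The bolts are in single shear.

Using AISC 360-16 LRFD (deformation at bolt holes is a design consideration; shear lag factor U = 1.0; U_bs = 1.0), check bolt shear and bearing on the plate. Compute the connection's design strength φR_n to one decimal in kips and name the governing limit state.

93.9 kips (bolt shear governs)

Bolt shear: A_b = π(0.625)²/4 = 0.3068 in². φR_n = 0.75 × 68 × 0.3068 × 6 × 1 = 93.9 kips.
Bearing (0.625 in plate, F_u = 65 ksi): end bolts L_c = 1.1875 − 0.6875/2 = 0.84375, R_n = min(1.2×0.84375×0.625×65, 2.4×0.625×0.625×65) = 41.133 kips/bolt; interior L_c = 2.1875 − 0.6875 = 1.5, R_n = 60.938 kips/bolt. φR_n = 0.75 × (2×41.133 + 4×60.938) = 244.5 kips.
Governing: min(93.9, 244.5) = 93.9 kips → bolt shear.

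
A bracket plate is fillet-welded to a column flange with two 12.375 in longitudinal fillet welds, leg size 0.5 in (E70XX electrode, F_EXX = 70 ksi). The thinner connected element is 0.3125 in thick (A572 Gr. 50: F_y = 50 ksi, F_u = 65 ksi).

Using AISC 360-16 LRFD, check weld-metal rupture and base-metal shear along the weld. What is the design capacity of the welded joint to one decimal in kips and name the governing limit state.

226.2 kips (base-metal shear governs)

Weld metal: throat = 0.707×0.5 = 0.3535 in, L = 2×12.375 = 24.75 in. φR_n = 0.75 × 0.6 × 70 × 0.3535 × 24.75 = 275.6 kips.
Base metal shear (0.3125 in plate): yield φR_n = 1.0×0.6×50×0.3125×24.75 = 232.0 kips; rupture φR_n = 0.75×0.6×65×0.3125×24.75 = 226.2 kips; take 226.2 kips (rupture).
Governing: min(275.6, 226.2) = 226.2 kips → base-metal shear.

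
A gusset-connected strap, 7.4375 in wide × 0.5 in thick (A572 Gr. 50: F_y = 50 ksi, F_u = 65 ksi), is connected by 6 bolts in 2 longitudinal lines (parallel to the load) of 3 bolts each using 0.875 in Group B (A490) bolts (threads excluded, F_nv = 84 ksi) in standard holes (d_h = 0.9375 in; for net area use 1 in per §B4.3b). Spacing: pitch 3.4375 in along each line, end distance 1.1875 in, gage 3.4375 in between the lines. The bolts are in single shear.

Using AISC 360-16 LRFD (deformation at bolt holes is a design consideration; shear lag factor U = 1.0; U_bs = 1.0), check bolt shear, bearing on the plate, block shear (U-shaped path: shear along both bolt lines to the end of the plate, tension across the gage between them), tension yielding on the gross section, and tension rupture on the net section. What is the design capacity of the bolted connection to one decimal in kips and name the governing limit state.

132.5 kips (net-section rupture governs)

Bolt shear: A_b = π(0.875)²/4 = 0.60132 in². φR_n = 0.75 × 84 × 0.60132 × 6 × 1 = 227.3 kips.
Bearing (0.5 in plate, F_u = 65 ksi): end bolts L_c = 1.1875 − 0.9375/2 = 0.71875, R_n = min(1.2×0.71875×0.5×65, 2.4×0.875×0.5×65) = 28.031 kips/bolt; interior L_c = 3.4375 − 0.9375 = 2.5, R_n = 68.25 kips/bolt. φR_n = 0.75 × (2×28.031 + 4×68.25) = 246.8 kips.
Block shear: shear path 2×[1.1875+2×3.4375] = 2×8.0625 in, A_gv = 8.0625, A_nv = 2×(8.0625 − 2.5×1)×0.5 = 5.5625 in²; tension across gage: (3.4375 − 1×1)×0.5 = 1.2188 in². R_n = min(0.6×65×5.5625, 0.6×50×8.0625) + 1.0×65×1.2188 = min(216.94, 241.88) + 79.222 = 296.16 kips. φR_n = 0.75 × 296.16 = 222.1 kips.
Tension yield (gross): A_g = 7.4375×0.5 = 3.7188 in². φR_n = 0.90 × 50 × 3.7188 = 167.3 kips.
Tension rupture (net): A_n = (7.4375 − 2×1)×0.5 = 2.7188 in² (U = 1.0, A_e = A_n). φR_n = 0.75 × 65 × 2.7188 = 132.5 kips.
Governing: min(227.3, 246.8, 222.1, 167.3, 132.5) = 132.5 kips → net-section rupture.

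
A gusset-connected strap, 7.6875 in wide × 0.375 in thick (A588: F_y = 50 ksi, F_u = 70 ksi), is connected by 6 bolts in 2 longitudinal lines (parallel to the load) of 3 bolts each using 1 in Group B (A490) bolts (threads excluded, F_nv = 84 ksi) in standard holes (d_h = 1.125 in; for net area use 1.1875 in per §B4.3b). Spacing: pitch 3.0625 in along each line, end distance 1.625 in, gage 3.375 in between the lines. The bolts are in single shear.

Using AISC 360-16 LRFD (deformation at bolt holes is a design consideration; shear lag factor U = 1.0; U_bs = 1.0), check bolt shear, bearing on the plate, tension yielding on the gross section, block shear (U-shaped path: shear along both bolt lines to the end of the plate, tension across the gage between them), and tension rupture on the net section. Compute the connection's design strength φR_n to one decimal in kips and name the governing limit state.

104.6 kips (net-section rupture governs)

Bolt shear: A_b = π(1)²/4 = 0.7854 in². φR_n = 0.75 × 84 × 0.7854 × 6 × 1 = 296.9 kips.
Bearing (0.375 in plate, F_u = 70 ksi): end bolts L_c = 1.625 − 1.125/2 = 1.0625, R_n = min(1.2×1.0625×0.375×70, 2.4×1×0.375×70) = 33.469 kips/bolt; interior L_c = 3.0625 − 1.125 = 1.9375, R_n = 61.031 kips/bolt. φR_n = 0.75 × (2×33.469 + 4×61.031) = 233.3 kips.
Tension yield (gross): A_g = 7.6875×0.375 = 2.8828 in². φR_n = 0.90 × 50 × 2.8828 = 129.7 kips.
Block shear: shear path 2×[1.625+2×3.0625] = 2×7.75 in, A_gv = 5.8125, A_nv = 2×(7.75 − 2.5×1.1875)×0.375 = 3.5859 in²; tension across gage: (3.375 − 1×1.1875)×0.375 = 0.82031 in². R_n = min(0.6×70×3.5859, 0.6×50×5.8125) + 1.0×70×0.82031 = min(150.61, 174.38) + 57.422 = 208.03 kips. φR_n = 0.75 × 208.03 = 156.0 kips.
Tension rupture (net): A_n = (7.6875 − 2×1.1875)×0.375 = 1.9922 in² (U = 1.0, A_e = A_n). φR_n = 0.75 × 70 × 1.9922 = 104.6 kips.
Governing: min(296.9, 233.3, 129.7, 156.0, 104.6) = 104.6 kips → net-section rupture.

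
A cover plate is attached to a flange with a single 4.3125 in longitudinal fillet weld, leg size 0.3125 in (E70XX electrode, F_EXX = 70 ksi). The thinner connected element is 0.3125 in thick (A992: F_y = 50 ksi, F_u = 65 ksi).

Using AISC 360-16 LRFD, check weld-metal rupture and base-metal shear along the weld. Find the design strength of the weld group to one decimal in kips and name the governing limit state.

30.0 kips (weld metal governs)

Weld metal: throat = 0.707×0.3125 = 0.22094 in, L = 4.3125 in. φR_n = 0.75 × 0.6 × 70 × 0.22094 × 4.3125 = 30.0 kips.
Base metal shear (0.3125 in plate): yield φR_n = 1.0×0.6×50×0.3125×4.3125 = 40.4 kips; rupture φR_n = 0.75×0.6×65×0.3125×4.3125 = 39.4 kips; take 39.4 kips (rupture).
Governing: min(30.0, 39.4) = 30.0 kips → weld metal.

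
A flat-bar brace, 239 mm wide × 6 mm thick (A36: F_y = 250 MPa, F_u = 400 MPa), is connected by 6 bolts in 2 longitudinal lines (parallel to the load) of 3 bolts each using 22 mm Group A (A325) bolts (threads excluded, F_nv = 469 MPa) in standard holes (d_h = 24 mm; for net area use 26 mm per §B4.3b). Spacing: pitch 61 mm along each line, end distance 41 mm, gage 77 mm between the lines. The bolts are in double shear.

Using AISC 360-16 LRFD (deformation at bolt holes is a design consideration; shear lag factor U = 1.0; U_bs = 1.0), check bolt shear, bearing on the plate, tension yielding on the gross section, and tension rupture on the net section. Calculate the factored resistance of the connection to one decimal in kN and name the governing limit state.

322.7 kN (gross-section yield governs)

Bolt shear: A_b = π(22)²/4 = 380.13 mm². φR_n = 0.75 × 469 × 380.13 × 6 × 2 = 1604.5 kN.
Bearing (6 mm plate, F_u = 400 MPa): end bolts L_c = 41 − 24/2 = 29, R_n = min(1.2×29×6×400, 2.4×22×6×400) = 83.52 kN/bolt; interior L_c = 61 − 24 = 37, R_n = 106.56 kN/bolt. φR_n = 0.75 × (2×83.52 + 4×106.56) = 445.0 kN.
Tension yield (gross): A_g = 239×6 = 1434 mm². φR_n = 0.90 × 250 × 1434 = 322.7 kN.
Tension rupture (net): A_n = (239 − 2×26)×6 = 1122 mm² (U = 1.0, A_e = A_n). φR_n = 0.75 × 400 × 1122 = 336.6 kN.
Governing: min(1604.5, 445.0, 322.7, 336.6) = 322.7 kN → gross-section yield.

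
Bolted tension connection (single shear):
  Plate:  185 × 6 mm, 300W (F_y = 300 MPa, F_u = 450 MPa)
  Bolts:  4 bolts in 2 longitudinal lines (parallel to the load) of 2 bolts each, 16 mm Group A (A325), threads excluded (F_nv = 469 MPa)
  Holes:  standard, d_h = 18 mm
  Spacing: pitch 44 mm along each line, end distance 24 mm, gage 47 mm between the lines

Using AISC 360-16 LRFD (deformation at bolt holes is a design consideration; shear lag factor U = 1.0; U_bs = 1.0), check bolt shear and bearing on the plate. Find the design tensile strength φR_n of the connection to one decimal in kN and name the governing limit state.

Bolt shear: A_b = π(16)²/4 = 201.06 mm². φR_n = 0.75 × 469 × 201.06 × 4 × 1 = 282.9 kN.
Bearing (6 mm plate, F_u = 450 MPa): end bolts L_c = 24 − 18/2 = 15, R_n = min(1.2×15×6×450, 2.4×16×6×450) = 48.6 kN/bolt; interior L_c = 44 − 18 = 26, R_n = 84.24 kN/bolt. φR_n = 0.75 × (2×48.6 + 2×84.24) = 199.3 kN.
Governing: min(282.9, 199.3) = 199.3 kN → bearing.

199.3 kN (bearing governs)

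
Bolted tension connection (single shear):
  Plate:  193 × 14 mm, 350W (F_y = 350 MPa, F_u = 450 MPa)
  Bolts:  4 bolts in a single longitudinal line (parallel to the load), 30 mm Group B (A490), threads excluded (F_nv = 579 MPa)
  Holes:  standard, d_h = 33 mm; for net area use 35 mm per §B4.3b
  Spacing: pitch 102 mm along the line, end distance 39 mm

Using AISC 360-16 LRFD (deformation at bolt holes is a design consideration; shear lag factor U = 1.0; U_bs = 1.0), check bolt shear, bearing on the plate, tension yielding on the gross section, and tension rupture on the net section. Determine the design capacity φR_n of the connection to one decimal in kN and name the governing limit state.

746.6 kN (net-section rupture governs)

Bolt shear: A_b = π(30)²/4 = 706.86 mm². φR_n = 0.75 × 579 × 706.86 × 4 × 1 = 1227.8 kN.
Bearing (14 mm plate, F_u = 450 MPa): end bolts L_c = 39 − 33/2 = 22.5, R_n = min(1.2×22.5×14×450, 2.4×30×14×450) = 170.1 kN/bolt; interior L_c = 102 − 33 = 69, R_n = 453.6 kN/bolt. φR_n = 0.75 × (1×170.1 + 3×453.6) = 1148.2 kN.
Tension yield (gross): A_g = 193×14 = 2702 mm². φR_n = 0.90 × 350 × 2702 = 851.1 kN.
Tension rupture (net): A_n = (193 − 1×35)×14 = 2212 mm² (U = 1.0, A_e = A_n). φR_n = 0.75 × 450 × 2212 = 746.6 kN.
Governing: min(1227.8, 1148.2, 851.1, 746.6) = 746.6 kN → net-section rupture.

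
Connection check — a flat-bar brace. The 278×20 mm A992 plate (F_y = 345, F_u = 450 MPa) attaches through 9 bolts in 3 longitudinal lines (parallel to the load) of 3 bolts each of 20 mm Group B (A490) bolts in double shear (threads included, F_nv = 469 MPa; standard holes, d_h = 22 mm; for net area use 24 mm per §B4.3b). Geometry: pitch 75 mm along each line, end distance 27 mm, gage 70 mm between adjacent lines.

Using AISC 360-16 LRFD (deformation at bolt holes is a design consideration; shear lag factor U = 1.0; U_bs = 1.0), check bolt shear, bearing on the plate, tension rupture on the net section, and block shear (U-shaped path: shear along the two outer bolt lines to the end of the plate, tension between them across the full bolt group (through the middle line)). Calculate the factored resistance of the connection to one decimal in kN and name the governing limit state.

1390.5 kN (net-section rupture governs)

Bolt shear: A_b = π(20)²/4 = 314.16 mm². φR_n = 0.75 × 469 × 314.16 × 9 × 2 = 1989.1 kN.
Bearing (20 mm plate, F_u = 450 MPa): end bolts L_c = 27 − 22/2 = 16, R_n = min(1.2×16×20×450, 2.4×20×20×450) = 172.8 kN/bolt; interior L_c = 75 − 22 = 53, R_n = 432 kN/bolt. φR_n = 0.75 × (3×172.8 + 6×432) = 2332.8 kN.
Tension rupture (net): A_n = (278 − 3×24)×20 = 4120 mm² (U = 1.0, A_e = A_n). φR_n = 0.75 × 450 × 4120 = 1390.5 kN.
Block shear: shear path 2×[27+2×75] = 2×177 mm, A_gv = 7080, A_nv = 2×(177 − 2.5×24)×20 = 4680 mm²; tension across gage: (140 − 2×24)×20 = 1840 mm². R_n = min(0.6×450×4680, 0.6×345×7080) + 1.0×450×1840 = min(1263.6, 1465.6) + 828 = 2091.6 kN. φR_n = 0.75 × 2091.6 = 1568.7 kN.
Governing: min(1989.1, 2332.8, 1390.5, 1568.7) = 1390.5 kN → net-section rupture.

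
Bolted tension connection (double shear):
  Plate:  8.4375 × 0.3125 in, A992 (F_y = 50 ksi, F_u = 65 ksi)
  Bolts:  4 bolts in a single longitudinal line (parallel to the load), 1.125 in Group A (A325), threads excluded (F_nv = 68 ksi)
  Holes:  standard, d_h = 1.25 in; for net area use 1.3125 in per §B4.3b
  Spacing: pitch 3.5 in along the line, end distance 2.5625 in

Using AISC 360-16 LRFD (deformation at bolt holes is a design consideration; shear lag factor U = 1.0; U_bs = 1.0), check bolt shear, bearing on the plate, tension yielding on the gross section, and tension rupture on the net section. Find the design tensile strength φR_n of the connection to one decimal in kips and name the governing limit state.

Bolt shear: A_b = π(1.125)²/4 = 0.99402 in². φR_n = 0.75 × 68 × 0.99402 × 4 × 2 = 405.6 kips.
Bearing (0.3125 in plate, F_u = 65 ksi): end bolts L_c = 2.5625 − 1.25/2 = 1.9375, R_n = min(1.2×1.9375×0.3125×65, 2.4×1.125×0.3125×65) = 47.227 kips/bolt; interior L_c = 3.5 − 1.25 = 2.25, R_n = 54.844 kips/bolt. φR_n = 0.75 × (1×47.227 + 3×54.844) = 158.8 kips.
Tension yield (gross): A_g = 8.4375×0.3125 = 2.6367 in². φR_n = 0.90 × 50 × 2.6367 = 118.7 kips.
Tension rupture (net): A_n = (8.4375 − 1×1.3125)×0.3125 = 2.2266 in² (U = 1.0, A_e = A_n). φR_n = 0.75 × 65 × 2.2266 = 108.5 kips.
Governing: min(405.6, 158.8, 118.7, 108.5) = 108.5 kips → net-section rupture.

108.5 kips (net-section rupture governs)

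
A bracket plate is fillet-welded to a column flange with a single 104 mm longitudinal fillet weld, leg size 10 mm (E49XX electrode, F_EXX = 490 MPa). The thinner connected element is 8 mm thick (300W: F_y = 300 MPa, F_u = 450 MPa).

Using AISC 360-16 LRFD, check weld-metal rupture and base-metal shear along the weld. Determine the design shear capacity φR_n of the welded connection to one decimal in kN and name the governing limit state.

Weld metal: throat = 0.707×10 = 7.07 mm, L = 104 mm. φR_n = 0.75 × 0.6 × 490 × 7.07 × 104 = 162.1 kN.
Base metal shear (8 mm plate): yield φR_n = 1.0×0.6×300×8×104 = 149.8 kN; rupture φR_n = 0.75×0.6×450×8×104 = 168.5 kN; take 149.8 kN (yield).
Governing: min(162.1, 149.8) = 149.8 kN → base-metal shear.

149.8 kN (base-metal shear governs)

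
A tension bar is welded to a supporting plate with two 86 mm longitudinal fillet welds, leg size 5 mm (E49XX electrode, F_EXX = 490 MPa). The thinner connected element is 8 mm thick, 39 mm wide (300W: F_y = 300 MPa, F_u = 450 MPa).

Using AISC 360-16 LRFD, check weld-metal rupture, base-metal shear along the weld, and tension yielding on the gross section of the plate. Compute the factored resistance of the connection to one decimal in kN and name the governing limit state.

84.2 kN (gross-section yield governs)

Weld metal: throat = 0.707×5 = 3.535 mm, L = 2×86 = 172 mm. φR_n = 0.75 × 0.6 × 490 × 3.535 × 172 = 134.1 kN.
Base metal shear (8 mm plate): yield φR_n = 1.0×0.6×300×8×172 = 247.7 kN; rupture φR_n = 0.75×0.6×450×8×172 = 278.6 kN; take 247.7 kN (yield).
Tension yield (gross): A_g = 39×8 = 312 mm². φR_n = 0.90 × 300 × 312 = 84.2 kN.
Governing: min(134.1, 247.7, 84.2) = 84.2 kN → gross-section yield.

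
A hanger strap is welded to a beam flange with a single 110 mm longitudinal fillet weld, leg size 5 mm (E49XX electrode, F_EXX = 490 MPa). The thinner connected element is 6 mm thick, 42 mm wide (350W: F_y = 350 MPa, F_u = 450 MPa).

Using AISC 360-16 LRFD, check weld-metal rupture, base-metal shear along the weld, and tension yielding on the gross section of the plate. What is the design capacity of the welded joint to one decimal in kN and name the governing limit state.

Weld metal: throat = 0.707×5 = 3.535 mm, L = 110 mm. φR_n = 0.75 × 0.6 × 490 × 3.535 × 110 = 85.7 kN.
Base metal shear (6 mm plate): yield φR_n = 1.0×0.6×350×6×110 = 138.6 kN; rupture φR_n = 0.75×0.6×450×6×110 = 133.7 kN; take 133.7 kN (rupture).
Tension yield (gross): A_g = 42×6 = 252 mm². φR_n = 0.90 × 350 × 252 = 79.4 kN.
Governing: min(85.7, 133.7, 79.4) = 79.4 kN → gross-section yield.

79.4 kN (gross-section yield governs)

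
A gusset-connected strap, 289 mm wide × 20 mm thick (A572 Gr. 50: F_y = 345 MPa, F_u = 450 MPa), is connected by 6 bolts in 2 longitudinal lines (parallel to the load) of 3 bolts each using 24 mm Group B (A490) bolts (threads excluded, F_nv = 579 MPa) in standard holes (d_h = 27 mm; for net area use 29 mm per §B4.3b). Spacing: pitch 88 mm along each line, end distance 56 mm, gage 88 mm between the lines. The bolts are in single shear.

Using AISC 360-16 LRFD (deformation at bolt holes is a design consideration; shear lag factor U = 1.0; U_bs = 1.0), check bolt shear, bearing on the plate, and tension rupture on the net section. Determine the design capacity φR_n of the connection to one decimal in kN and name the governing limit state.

Bolt shear: A_b = π(24)²/4 = 452.39 mm². φR_n = 0.75 × 579 × 452.39 × 6 × 1 = 1178.7 kN.
Bearing (20 mm plate, F_u = 450 MPa): end bolts L_c = 56 − 27/2 = 42.5, R_n = min(1.2×42.5×20×450, 2.4×24×20×450) = 459 kN/bolt; interior L_c = 88 − 27 = 61, R_n = 518.4 kN/bolt. φR_n = 0.75 × (2×459 + 4×518.4) = 2243.7 kN.
Tension rupture (net): A_n = (289 − 2×29)×20 = 4620 mm² (U = 1.0, A_e = A_n). φR_n = 0.75 × 450 × 4620 = 1559.3 kN.
Governing: min(1178.7, 2243.7, 1559.3) = 1178.7 kN → bolt shear.

1178.7 kN (bolt shear governs)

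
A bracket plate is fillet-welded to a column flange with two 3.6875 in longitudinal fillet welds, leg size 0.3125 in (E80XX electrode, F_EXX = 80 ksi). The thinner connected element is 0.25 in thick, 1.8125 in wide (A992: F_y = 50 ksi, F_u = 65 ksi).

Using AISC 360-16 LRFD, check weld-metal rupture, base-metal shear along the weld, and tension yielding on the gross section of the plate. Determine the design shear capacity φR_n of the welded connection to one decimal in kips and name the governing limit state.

Weld metal: throat = 0.707×0.3125 = 0.22094 in, L = 2×3.6875 = 7.375 in. φR_n = 0.75 × 0.6 × 80 × 0.22094 × 7.375 = 58.7 kips.
Base metal shear (0.25 in plate): yield φR_n = 1.0×0.6×50×0.25×7.375 = 55.3 kips; rupture φR_n = 0.75×0.6×65×0.25×7.375 = 53.9 kips; take 53.9 kips (rupture).
Tension yield (gross): A_g = 1.8125×0.25 = 0.45313 in². φR_n = 0.90 × 50 × 0.45313 = 20.4 kips.
Governing: min(58.7, 53.9, 20.4) = 20.4 kips → gross-section yield.

20.4 kips (gross-section yield governs)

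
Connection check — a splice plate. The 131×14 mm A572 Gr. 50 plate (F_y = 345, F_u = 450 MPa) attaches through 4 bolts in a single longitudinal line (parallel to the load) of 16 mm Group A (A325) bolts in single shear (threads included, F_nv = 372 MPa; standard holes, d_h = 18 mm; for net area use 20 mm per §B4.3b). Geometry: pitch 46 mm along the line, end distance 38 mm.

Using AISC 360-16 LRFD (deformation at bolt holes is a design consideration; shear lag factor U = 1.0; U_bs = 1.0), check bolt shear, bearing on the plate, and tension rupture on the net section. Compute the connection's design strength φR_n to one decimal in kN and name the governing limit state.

224.4 kN (bolt shear governs)

Bolt shear: A_b = π(16)²/4 = 201.06 mm². φR_n = 0.75 × 372 × 201.06 × 4 × 1 = 224.4 kN.
Bearing (14 mm plate, F_u = 450 MPa): end bolts L_c = 38 − 18/2 = 29, R_n = min(1.2×29×14×450, 2.4×16×14×450) = 219.24 kN/bolt; interior L_c = 46 − 18 = 28, R_n = 211.68 kN/bolt. φR_n = 0.75 × (1×219.24 + 3×211.68) = 640.7 kN.
Tension rupture (net): A_n = (131 − 1×20)×14 = 1554 mm² (U = 1.0, A_e = A_n). φR_n = 0.75 × 450 × 1554 = 524.5 kN.
Governing: min(224.4, 640.7, 524.5) = 224.4 kN → bolt shear.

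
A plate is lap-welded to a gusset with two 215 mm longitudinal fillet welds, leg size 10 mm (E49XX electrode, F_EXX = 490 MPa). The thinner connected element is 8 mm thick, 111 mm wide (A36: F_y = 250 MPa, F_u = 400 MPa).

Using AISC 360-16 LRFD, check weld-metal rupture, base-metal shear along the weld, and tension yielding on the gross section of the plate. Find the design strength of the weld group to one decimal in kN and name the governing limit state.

Weld metal: throat = 0.707×10 = 7.07 mm, L = 2×215 = 430 mm. φR_n = 0.75 × 0.6 × 490 × 7.07 × 430 = 670.3 kN.
Base metal shear (8 mm plate): yield φR_n = 1.0×0.6×250×8×430 = 516.0 kN; rupture φR_n = 0.75×0.6×400×8×430 = 619.2 kN; take 516.0 kN (yield).
Tension yield (gross): A_g = 111×8 = 888 mm². φR_n = 0.90 × 250 × 888 = 199.8 kN.
Governing: min(670.3, 516.0, 199.8) = 199.8 kN → gross-section yield.

199.8 kN (gross-section yield governs)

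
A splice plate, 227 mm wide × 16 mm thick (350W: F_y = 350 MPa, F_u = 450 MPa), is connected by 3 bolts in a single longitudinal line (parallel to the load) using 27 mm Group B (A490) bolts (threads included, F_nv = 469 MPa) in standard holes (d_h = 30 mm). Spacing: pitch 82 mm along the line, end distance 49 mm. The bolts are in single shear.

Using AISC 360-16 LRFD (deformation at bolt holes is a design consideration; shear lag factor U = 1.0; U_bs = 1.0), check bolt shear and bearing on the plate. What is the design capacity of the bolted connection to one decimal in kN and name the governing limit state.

604.2 kN (bolt shear governs)

Bolt shear: A_b = π(27)²/4 = 572.56 mm². φR_n = 0.75 × 469 × 572.56 × 3 × 1 = 604.2 kN.
Bearing (16 mm plate, F_u = 450 MPa): end bolts L_c = 49 − 30/2 = 34, R_n = min(1.2×34×16×450, 2.4×27×16×450) = 293.76 kN/bolt; interior L_c = 82 − 30 = 52, R_n = 449.28 kN/bolt. φR_n = 0.75 × (1×293.76 + 2×449.28) = 894.2 kN.
Governing: min(604.2, 894.2) = 604.2 kN → bolt shear.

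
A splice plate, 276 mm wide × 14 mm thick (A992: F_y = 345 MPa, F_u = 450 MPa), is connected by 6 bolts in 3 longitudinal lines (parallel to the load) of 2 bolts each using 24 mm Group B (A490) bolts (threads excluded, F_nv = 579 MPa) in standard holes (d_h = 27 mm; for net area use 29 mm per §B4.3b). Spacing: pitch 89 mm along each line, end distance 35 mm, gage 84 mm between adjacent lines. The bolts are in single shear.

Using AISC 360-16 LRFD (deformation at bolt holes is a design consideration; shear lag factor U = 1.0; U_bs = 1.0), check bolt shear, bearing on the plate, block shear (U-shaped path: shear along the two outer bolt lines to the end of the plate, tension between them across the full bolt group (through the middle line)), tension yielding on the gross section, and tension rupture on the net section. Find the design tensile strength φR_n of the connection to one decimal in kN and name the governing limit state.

893.0 kN (net-section rupture governs)

Bolt shear: A_b = π(24)²/4 = 452.39 mm². φR_n = 0.75 × 579 × 452.39 × 6 × 1 = 1178.7 kN.
Bearing (14 mm plate, F_u = 450 MPa): end bolts L_c = 35 − 27/2 = 21.5, R_n = min(1.2×21.5×14×450, 2.4×24×14×450) = 162.54 kN/bolt; interior L_c = 89 − 27 = 62, R_n = 362.88 kN/bolt. φR_n = 0.75 × (3×162.54 + 3×362.88) = 1182.2 kN.
Block shear: shear path 2×[35+1×89] = 2×124 mm, A_gv = 3472, A_nv = 2×(124 − 1.5×29)×14 = 2254 mm²; tension across gage: (168 − 2×29)×14 = 1540 mm². R_n = min(0.6×450×2254, 0.6×345×3472) + 1.0×450×1540 = min(608.58, 718.7) + 693 = 1301.6 kN. φR_n = 0.75 × 1301.6 = 976.2 kN.
Tension yield (gross): A_g = 276×14 = 3864 mm². φR_n = 0.90 × 345 × 3864 = 1199.8 kN.
Tension rupture (net): A_n = (276 − 3×29)×14 = 2646 mm² (U = 1.0, A_e = A_n). φR_n = 0.75 × 450 × 2646 = 893.0 kN.
Governing: min(1178.7, 1182.2, 976.2, 1199.8, 893.0) = 893.0 kN → net-section rupture.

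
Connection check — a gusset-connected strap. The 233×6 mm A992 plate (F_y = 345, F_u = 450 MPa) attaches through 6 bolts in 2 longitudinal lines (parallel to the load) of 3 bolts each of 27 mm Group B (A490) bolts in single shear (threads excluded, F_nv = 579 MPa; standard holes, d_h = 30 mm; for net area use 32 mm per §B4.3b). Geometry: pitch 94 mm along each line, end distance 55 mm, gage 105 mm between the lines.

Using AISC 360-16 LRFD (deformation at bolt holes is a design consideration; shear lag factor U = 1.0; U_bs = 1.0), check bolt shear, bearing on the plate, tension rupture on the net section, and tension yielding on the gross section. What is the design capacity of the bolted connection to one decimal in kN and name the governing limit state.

Bolt shear: A_b = π(27)²/4 = 572.56 mm². φR_n = 0.75 × 579 × 572.56 × 6 × 1 = 1491.8 kN.
Bearing (6 mm plate, F_u = 450 MPa): end bolts L_c = 55 − 30/2 = 40, R_n = min(1.2×40×6×450, 2.4×27×6×450) = 129.6 kN/bolt; interior L_c = 94 − 30 = 64, R_n = 174.96 kN/bolt. φR_n = 0.75 × (2×129.6 + 4×174.96) = 719.3 kN.
Tension rupture (net): A_n = (233 − 2×32)×6 = 1014 mm² (U = 1.0, A_e = A_n). φR_n = 0.75 × 450 × 1014 = 342.2 kN.
Tension yield (gross): A_g = 233×6 = 1398 mm². φR_n = 0.90 × 345 × 1398 = 434.1 kN.
Governing: min(1491.8, 719.3, 342.2, 434.1) = 342.2 kN → net-section rupture.

342.2 kN (net-section rupture governs)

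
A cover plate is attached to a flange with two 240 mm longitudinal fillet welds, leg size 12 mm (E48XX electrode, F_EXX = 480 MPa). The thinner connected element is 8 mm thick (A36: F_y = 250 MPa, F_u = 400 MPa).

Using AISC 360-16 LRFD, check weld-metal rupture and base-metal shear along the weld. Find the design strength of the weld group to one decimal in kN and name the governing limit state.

576.0 kN (base-metal shear governs)

Weld metal: throat = 0.707×12 = 8.484 mm, L = 2×240 = 480 mm. φR_n = 0.75 × 0.6 × 480 × 8.484 × 480 = 879.6 kN.
Base metal shear (8 mm plate): yield φR_n = 1.0×0.6×250×8×480 = 576.0 kN; rupture φR_n = 0.75×0.6×400×8×480 = 691.2 kN; take 576.0 kN (yield).
Governing: min(879.6, 576.0) = 576.0 kN → base-metal shear.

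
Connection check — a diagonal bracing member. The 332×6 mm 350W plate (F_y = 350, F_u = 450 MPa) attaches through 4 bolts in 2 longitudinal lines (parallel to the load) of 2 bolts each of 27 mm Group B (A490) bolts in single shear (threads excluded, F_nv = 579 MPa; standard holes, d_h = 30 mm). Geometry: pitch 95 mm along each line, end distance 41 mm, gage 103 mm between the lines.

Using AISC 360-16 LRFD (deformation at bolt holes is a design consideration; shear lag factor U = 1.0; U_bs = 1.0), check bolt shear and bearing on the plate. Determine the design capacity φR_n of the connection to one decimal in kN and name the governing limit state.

388.8 kN (bearing governs)

Bolt shear: A_b = π(27)²/4 = 572.56 mm². φR_n = 0.75 × 579 × 572.56 × 4 × 1 = 994.5 kN.
Bearing (6 mm plate, F_u = 450 MPa): end bolts L_c = 41 − 30/2 = 26, R_n = min(1.2×26×6×450, 2.4×27×6×450) = 84.24 kN/bolt; interior L_c = 95 − 30 = 65, R_n = 174.96 kN/bolt. φR_n = 0.75 × (2×84.24 + 2×174.96) = 388.8 kN.
Governing: min(994.5, 388.8) = 388.8 kN → bearing.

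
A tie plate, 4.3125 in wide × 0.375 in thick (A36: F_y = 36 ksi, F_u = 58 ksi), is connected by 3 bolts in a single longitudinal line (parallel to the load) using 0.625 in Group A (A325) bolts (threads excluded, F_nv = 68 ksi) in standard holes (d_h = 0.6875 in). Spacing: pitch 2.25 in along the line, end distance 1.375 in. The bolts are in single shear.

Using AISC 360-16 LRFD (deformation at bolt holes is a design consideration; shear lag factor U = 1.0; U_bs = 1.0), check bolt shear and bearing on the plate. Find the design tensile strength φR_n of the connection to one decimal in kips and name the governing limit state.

46.9 kips (bolt shear governs)

Bolt shear: A_b = π(0.625)²/4 = 0.3068 in². φR_n = 0.75 × 68 × 0.3068 × 3 × 1 = 46.9 kips.
Bearing (0.375 in plate, F_u = 58 ksi): end bolts L_c = 1.375 − 0.6875/2 = 1.03125, R_n = min(1.2×1.03125×0.375×58, 2.4×0.625×0.375×58) = 26.916 kips/bolt; interior L_c = 2.25 − 0.6875 = 1.5625, R_n = 32.625 kips/bolt. φR_n = 0.75 × (1×26.916 + 2×32.625) = 69.1 kips.
Governing: min(46.9, 69.1) = 46.9 kips → bolt shear.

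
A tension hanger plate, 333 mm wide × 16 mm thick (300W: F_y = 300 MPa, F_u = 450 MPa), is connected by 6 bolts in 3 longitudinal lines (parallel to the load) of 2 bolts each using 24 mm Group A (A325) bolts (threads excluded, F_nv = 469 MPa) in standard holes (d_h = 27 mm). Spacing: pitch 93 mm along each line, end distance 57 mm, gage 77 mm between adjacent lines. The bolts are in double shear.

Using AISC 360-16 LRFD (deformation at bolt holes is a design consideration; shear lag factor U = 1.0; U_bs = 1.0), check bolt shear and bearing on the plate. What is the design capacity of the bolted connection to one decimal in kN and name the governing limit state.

1778.8 kN (bearing governs)

Bolt shear: A_b = π(24)²/4 = 452.39 mm². φR_n = 0.75 × 469 × 452.39 × 6 × 2 = 1909.5 kN.
Bearing (16 mm plate, F_u = 450 MPa): end bolts L_c = 57 − 27/2 = 43.5, R_n = min(1.2×43.5×16×450, 2.4×24×16×450) = 375.84 kN/bolt; interior L_c = 93 − 27 = 66, R_n = 414.72 kN/bolt. φR_n = 0.75 × (3×375.84 + 3×414.72) = 1778.8 kN.
Governing: min(1909.5, 1778.8) = 1778.8 kN → bearing.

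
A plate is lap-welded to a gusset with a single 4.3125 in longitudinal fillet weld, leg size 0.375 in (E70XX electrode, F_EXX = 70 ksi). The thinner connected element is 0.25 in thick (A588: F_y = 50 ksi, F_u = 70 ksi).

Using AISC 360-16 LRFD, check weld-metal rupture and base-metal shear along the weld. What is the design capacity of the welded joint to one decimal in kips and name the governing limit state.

Weld metal: throat = 0.707×0.375 = 0.26513 in, L = 4.3125 in. φR_n = 0.75 × 0.6 × 70 × 0.26513 × 4.3125 = 36.0 kips.
Base metal shear (0.25 in plate): yield φR_n = 1.0×0.6×50×0.25×4.3125 = 32.3 kips; rupture φR_n = 0.75×0.6×70×0.25×4.3125 = 34.0 kips; take 32.3 kips (yield).
Governing: min(36.0, 32.3) = 32.3 kips → base-metal shear.

32.3 kips (base-metal shear governs)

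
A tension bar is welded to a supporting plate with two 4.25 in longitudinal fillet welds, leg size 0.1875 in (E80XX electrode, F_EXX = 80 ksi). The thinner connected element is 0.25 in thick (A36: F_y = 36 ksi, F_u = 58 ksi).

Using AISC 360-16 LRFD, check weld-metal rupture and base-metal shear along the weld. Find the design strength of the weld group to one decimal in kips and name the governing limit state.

Weld metal: throat = 0.707×0.1875 = 0.13256 in, L = 2×4.25 = 8.5 in. φR_n = 0.75 × 0.6 × 80 × 0.13256 × 8.5 = 40.6 kips.
Base metal shear (0.25 in plate): yield φR_n = 1.0×0.6×36×0.25×8.5 = 45.9 kips; rupture φR_n = 0.75×0.6×58×0.25×8.5 = 55.5 kips; take 45.9 kips (yield).
Governing: min(40.6, 45.9) = 40.6 kips → weld metal.

40.6 kips (weld metal governs)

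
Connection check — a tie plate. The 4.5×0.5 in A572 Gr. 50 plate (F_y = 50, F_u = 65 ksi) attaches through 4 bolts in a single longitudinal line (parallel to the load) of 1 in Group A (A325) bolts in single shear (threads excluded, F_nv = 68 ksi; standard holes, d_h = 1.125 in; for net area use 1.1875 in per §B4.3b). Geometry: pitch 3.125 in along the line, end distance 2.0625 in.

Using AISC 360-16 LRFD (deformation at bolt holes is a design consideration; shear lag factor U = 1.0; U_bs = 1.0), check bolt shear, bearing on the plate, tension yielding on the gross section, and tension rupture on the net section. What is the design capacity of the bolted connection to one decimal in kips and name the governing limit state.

Bolt shear: A_b = π(1)²/4 = 0.7854 in². φR_n = 0.75 × 68 × 0.7854 × 4 × 1 = 160.2 kips.
Bearing (0.5 in plate, F_u = 65 ksi): end bolts L_c = 2.0625 − 1.125/2 = 1.5, R_n = min(1.2×1.5×0.5×65, 2.4×1×0.5×65) = 58.5 kips/bolt; interior L_c = 3.125 − 1.125 = 2, R_n = 78 kips/bolt. φR_n = 0.75 × (1×58.5 + 3×78) = 219.4 kips.
Tension yield (gross): A_g = 4.5×0.5 = 2.25 in². φR_n = 0.90 × 50 × 2.25 = 101.3 kips.
Tension rupture (net): A_n = (4.5 − 1×1.1875)×0.5 = 1.6563 in² (U = 1.0, A_e = A_n). φR_n = 0.75 × 65 × 1.6563 = 80.7 kips.
Governing: min(160.2, 219.4, 101.3, 80.7) = 80.7 kips → net-section rupture.

80.7 kips (net-section rupture governs)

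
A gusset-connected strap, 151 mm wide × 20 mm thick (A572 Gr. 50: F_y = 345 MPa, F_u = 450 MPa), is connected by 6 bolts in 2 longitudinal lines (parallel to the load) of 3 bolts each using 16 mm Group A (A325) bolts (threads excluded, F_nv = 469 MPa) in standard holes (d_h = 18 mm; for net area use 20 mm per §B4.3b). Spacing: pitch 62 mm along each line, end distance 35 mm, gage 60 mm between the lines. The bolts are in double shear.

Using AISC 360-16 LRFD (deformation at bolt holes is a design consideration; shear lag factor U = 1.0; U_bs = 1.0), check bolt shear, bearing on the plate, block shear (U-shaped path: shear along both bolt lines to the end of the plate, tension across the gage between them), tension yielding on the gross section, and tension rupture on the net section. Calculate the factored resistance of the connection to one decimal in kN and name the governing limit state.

749.3 kN (net-section rupture governs)

Bolt shear: A_b = π(16)²/4 = 201.06 mm². φR_n = 0.75 × 469 × 201.06 × 6 × 2 = 848.7 kN.
Bearing (20 mm plate, F_u = 450 MPa): end bolts L_c = 35 − 18/2 = 26, R_n = min(1.2×26×20×450, 2.4×16×20×450) = 280.8 kN/bolt; interior L_c = 62 − 18 = 44, R_n = 345.6 kN/bolt. φR_n = 0.75 × (2×280.8 + 4×345.6) = 1458.0 kN.
Block shear: shear path 2×[35+2×62] = 2×159 mm, A_gv = 6360, A_nv = 2×(159 − 2.5×20)×20 = 4360 mm²; tension across gage: (60 − 1×20)×20 = 800 mm². R_n = min(0.6×450×4360, 0.6×345×6360) + 1.0×450×800 = min(1177.2, 1316.5) + 360 = 1537.2 kN. φR_n = 0.75 × 1537.2 = 1152.9 kN.
Tension yield (gross): A_g = 151×20 = 3020 mm². φR_n = 0.90 × 345 × 3020 = 937.7 kN.
Tension rupture (net): A_n = (151 − 2×20)×20 = 2220 mm² (U = 1.0, A_e = A_n). φR_n = 0.75 × 450 × 2220 = 749.3 kN.
Governing: min(848.7, 1458.0, 1152.9, 937.7, 749.3) = 749.3 kN → net-section rupture.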